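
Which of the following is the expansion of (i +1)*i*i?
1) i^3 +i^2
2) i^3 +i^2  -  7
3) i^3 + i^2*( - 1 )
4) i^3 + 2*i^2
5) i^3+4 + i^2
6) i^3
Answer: 1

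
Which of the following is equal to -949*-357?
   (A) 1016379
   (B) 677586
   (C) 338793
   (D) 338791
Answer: C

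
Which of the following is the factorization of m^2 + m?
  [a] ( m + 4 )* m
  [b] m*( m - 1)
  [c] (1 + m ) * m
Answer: c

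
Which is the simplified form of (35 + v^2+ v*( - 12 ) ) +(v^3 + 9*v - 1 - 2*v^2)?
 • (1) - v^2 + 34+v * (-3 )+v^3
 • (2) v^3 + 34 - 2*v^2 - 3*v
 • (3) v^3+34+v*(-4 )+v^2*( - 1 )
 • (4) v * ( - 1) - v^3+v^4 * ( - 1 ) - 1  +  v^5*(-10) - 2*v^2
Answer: 1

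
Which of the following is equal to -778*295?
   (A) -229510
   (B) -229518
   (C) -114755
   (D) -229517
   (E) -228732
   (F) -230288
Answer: A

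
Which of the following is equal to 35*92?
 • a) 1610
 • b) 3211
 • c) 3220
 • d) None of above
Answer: c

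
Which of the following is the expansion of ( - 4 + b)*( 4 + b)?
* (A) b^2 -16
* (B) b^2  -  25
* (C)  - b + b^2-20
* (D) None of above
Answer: A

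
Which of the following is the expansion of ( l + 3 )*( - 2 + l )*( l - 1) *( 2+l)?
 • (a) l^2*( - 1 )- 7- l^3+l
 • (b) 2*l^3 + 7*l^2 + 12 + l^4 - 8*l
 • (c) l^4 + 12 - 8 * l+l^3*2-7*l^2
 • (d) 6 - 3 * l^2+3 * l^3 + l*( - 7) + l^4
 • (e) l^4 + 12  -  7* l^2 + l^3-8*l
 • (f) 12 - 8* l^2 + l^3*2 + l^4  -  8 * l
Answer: c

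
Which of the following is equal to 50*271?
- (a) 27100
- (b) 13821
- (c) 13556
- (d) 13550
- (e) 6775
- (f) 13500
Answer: d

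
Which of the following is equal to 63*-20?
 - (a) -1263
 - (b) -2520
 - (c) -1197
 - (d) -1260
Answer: d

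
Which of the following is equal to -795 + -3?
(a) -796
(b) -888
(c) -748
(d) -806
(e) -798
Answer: e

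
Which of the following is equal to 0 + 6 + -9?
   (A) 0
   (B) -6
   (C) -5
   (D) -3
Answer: D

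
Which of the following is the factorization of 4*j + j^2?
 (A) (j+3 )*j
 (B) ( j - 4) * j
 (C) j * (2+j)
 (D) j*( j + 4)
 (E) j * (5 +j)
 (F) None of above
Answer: D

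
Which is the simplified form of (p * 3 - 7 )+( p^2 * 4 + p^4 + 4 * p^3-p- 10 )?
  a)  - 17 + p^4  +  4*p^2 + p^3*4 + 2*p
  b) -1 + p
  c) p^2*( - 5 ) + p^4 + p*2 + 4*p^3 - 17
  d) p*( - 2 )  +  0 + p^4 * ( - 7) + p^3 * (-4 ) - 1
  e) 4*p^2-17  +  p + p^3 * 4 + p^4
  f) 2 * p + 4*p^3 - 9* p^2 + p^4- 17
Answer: a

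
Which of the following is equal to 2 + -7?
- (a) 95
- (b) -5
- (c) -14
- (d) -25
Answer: b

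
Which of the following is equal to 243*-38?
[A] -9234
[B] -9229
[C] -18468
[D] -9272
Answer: A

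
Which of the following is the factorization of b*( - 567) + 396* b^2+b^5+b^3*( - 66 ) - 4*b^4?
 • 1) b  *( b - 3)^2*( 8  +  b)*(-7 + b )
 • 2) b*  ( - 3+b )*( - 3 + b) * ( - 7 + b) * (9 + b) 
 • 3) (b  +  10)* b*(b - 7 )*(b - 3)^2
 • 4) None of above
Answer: 2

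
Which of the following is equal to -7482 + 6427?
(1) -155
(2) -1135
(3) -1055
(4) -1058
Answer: 3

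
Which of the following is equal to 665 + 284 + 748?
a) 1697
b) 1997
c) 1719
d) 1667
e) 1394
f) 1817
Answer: a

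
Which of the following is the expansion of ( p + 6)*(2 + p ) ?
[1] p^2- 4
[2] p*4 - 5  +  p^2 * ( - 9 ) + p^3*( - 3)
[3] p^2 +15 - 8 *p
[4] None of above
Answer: 4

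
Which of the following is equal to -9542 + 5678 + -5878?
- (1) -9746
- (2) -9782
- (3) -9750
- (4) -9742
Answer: 4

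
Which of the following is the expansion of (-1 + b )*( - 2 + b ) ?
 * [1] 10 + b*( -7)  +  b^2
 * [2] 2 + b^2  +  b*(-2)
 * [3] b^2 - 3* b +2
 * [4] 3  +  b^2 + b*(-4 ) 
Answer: 3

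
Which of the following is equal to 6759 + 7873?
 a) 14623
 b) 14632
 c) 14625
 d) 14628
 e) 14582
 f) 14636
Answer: b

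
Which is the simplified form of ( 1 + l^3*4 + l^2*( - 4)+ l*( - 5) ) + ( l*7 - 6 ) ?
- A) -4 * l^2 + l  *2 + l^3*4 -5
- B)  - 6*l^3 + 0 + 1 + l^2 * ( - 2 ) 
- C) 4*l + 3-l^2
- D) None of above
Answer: A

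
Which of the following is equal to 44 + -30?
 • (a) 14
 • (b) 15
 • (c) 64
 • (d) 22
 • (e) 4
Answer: a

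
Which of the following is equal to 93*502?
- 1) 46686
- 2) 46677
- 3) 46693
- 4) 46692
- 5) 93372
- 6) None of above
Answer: 1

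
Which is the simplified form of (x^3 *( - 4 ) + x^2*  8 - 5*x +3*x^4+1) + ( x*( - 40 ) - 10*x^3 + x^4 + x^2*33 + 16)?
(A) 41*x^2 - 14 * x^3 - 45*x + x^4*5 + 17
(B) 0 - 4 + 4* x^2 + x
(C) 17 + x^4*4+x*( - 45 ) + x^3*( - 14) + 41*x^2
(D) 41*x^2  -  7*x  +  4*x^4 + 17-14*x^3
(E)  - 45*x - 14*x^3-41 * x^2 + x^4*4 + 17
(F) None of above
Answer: C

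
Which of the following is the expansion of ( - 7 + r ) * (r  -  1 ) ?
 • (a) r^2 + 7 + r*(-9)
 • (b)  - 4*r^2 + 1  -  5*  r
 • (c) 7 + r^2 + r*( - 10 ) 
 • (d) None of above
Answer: d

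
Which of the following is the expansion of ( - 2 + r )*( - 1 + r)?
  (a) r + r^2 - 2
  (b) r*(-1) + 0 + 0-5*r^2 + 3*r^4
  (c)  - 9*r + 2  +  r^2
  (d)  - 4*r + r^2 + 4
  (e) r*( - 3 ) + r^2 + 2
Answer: e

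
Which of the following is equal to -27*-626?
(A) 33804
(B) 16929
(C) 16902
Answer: C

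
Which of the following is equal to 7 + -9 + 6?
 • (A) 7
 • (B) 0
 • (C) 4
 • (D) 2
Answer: C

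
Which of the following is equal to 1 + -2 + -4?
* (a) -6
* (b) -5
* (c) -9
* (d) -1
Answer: b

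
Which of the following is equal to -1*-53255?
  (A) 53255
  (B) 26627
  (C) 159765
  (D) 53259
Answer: A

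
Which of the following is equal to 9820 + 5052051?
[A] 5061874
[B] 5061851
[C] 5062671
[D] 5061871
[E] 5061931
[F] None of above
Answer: D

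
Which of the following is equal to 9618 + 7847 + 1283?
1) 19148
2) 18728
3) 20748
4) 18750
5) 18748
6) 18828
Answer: 5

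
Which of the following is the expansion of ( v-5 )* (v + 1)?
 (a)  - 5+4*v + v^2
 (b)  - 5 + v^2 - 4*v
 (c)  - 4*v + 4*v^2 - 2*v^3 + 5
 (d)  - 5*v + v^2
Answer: b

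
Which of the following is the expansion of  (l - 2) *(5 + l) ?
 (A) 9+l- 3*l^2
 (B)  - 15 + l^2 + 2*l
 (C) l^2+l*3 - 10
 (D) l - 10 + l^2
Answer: C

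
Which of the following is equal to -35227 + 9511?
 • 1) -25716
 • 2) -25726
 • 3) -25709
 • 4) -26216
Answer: 1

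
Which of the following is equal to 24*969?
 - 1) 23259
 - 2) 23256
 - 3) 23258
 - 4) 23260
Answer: 2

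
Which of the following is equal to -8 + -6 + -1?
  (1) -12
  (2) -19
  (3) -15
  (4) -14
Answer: 3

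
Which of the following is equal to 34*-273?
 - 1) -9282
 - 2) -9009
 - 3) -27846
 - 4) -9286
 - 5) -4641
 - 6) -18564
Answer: 1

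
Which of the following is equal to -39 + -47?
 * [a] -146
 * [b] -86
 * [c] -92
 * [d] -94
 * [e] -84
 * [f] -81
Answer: b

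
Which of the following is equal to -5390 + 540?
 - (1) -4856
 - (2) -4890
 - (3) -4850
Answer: 3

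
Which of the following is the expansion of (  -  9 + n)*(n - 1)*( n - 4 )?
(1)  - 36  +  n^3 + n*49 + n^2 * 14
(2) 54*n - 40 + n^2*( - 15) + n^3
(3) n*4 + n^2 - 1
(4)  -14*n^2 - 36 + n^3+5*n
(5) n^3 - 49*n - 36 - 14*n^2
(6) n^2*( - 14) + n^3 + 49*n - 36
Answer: 6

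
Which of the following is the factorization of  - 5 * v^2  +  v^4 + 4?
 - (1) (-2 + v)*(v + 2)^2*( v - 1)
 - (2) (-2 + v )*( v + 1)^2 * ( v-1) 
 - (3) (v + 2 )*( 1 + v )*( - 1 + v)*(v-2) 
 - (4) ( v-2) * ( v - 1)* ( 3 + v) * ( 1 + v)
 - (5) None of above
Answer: 3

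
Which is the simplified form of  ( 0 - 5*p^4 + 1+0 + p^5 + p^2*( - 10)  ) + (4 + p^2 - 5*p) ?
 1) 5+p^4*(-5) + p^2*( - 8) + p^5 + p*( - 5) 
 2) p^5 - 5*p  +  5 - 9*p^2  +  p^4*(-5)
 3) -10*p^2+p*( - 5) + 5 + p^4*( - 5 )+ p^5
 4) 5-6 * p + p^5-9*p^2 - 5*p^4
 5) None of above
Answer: 2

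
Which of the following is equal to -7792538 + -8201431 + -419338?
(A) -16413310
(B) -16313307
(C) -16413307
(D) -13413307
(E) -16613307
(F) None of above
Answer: C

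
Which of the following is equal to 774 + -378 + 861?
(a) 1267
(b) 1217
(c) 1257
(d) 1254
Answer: c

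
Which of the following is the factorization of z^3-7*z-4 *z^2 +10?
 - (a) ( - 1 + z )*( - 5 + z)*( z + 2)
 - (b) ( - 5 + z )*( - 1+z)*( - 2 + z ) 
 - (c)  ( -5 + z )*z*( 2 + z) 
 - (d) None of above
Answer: a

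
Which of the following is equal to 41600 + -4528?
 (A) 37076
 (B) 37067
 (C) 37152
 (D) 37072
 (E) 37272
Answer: D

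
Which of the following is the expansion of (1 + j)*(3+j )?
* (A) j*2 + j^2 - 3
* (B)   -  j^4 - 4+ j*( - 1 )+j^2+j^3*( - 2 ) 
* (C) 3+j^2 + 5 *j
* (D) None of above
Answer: D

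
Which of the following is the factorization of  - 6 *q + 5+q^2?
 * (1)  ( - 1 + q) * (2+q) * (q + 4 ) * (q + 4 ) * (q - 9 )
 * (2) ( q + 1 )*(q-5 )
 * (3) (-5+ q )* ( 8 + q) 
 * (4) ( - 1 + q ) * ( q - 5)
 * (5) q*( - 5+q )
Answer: 4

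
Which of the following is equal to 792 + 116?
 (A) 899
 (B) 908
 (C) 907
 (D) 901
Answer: B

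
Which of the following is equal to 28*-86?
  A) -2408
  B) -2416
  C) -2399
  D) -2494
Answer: A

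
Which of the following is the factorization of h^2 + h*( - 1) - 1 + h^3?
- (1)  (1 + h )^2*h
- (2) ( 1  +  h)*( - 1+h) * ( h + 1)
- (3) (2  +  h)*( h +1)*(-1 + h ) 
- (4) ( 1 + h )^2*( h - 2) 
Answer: 2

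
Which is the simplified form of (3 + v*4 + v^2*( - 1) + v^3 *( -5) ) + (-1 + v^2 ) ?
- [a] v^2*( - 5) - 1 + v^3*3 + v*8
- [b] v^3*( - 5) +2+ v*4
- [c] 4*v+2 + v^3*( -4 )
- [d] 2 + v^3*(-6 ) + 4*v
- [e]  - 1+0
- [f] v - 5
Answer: b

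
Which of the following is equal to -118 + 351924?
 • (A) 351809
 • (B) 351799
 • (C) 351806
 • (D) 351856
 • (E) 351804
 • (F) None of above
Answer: C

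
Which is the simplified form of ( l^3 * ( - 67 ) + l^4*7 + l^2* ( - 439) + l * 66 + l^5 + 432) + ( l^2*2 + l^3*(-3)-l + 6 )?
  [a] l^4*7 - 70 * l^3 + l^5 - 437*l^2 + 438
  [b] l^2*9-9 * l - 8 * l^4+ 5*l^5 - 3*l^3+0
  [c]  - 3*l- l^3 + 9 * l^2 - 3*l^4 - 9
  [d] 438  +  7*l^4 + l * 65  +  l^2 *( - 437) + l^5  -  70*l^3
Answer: d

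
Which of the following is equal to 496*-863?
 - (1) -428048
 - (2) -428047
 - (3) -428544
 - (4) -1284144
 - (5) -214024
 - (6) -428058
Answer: 1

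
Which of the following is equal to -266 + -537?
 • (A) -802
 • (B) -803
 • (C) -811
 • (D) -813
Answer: B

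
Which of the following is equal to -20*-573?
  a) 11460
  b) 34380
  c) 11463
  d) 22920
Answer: a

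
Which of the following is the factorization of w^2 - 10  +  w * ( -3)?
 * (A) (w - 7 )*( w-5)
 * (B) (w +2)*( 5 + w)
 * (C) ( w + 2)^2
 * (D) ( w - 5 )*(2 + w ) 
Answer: D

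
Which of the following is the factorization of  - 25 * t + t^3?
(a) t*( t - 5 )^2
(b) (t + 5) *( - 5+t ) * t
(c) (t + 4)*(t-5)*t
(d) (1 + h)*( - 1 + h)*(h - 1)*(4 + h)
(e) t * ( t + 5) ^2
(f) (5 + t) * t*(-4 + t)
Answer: b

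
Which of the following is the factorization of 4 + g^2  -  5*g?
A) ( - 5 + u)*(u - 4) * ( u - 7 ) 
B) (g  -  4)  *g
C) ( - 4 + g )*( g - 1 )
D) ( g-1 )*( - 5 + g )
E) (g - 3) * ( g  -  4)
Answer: C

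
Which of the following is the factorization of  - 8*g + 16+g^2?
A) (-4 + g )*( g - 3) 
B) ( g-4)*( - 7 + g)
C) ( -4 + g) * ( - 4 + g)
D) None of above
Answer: C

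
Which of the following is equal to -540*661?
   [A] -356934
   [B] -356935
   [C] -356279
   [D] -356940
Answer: D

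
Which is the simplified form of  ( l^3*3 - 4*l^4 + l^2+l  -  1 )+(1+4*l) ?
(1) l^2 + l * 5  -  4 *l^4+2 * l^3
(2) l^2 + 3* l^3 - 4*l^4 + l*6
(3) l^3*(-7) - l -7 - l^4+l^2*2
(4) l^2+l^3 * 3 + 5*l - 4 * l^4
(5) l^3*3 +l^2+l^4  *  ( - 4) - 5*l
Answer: 4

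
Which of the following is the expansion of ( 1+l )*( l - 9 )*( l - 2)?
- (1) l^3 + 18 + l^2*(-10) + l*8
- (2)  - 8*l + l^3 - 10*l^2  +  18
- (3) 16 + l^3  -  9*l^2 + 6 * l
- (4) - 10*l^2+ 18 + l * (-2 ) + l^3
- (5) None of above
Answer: 5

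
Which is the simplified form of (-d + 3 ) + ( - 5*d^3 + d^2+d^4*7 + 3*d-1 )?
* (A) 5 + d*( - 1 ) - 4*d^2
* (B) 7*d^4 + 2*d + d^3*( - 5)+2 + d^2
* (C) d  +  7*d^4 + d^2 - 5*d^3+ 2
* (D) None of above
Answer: B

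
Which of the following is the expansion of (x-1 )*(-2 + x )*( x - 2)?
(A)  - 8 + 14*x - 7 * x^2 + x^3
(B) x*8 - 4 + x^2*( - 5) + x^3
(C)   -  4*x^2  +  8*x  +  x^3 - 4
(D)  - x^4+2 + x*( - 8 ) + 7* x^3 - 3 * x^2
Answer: B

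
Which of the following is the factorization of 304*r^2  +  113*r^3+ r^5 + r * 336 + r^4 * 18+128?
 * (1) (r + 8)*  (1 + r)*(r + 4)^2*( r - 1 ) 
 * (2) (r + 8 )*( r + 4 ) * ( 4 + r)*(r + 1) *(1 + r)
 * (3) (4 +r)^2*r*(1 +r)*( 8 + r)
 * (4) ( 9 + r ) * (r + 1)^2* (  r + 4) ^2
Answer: 2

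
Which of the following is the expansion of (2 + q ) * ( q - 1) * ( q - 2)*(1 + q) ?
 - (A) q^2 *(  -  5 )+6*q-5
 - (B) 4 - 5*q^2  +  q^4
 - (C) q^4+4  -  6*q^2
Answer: B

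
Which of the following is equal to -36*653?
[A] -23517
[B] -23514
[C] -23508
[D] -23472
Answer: C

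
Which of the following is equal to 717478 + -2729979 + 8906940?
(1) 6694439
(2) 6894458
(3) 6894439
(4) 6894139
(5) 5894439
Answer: 3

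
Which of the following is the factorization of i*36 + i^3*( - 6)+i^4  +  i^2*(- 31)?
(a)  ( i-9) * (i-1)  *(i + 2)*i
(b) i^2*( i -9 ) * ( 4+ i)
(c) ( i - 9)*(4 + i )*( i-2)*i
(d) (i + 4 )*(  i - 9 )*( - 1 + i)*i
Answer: d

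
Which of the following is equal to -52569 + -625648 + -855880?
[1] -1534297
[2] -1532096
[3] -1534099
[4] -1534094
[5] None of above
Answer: 5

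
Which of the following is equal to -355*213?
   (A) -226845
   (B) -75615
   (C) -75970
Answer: B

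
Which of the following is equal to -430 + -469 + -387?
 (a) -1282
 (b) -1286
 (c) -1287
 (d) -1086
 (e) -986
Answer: b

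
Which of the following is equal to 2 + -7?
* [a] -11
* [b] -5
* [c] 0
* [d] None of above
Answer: b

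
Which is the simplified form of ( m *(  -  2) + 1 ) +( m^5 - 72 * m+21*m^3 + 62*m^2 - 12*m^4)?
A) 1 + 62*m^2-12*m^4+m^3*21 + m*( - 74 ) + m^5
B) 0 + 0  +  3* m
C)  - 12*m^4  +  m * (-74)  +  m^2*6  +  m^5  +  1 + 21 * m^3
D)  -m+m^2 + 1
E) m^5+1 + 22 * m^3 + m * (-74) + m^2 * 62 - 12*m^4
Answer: A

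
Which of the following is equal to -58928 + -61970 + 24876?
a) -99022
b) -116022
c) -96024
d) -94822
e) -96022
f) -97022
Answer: e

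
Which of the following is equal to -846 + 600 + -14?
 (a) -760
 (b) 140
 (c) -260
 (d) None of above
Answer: c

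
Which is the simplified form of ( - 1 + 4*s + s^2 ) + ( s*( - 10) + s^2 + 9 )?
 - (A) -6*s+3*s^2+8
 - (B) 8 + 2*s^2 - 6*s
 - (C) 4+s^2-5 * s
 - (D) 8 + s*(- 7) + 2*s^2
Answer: B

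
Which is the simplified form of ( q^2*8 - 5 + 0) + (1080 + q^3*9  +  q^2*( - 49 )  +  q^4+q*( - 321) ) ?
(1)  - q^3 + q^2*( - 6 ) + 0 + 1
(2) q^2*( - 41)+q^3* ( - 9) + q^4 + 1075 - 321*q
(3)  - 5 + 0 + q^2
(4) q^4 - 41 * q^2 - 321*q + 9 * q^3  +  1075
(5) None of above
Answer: 4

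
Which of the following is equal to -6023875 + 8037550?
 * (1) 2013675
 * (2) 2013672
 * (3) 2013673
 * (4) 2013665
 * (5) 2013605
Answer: 1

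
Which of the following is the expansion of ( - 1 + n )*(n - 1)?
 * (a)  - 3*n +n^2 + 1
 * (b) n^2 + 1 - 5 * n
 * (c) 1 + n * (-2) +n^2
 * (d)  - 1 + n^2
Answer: c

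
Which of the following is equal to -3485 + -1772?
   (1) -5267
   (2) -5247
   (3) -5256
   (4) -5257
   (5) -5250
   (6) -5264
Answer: 4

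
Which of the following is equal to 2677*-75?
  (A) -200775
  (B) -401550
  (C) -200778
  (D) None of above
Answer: A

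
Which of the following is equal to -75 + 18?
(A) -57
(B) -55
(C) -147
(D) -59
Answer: A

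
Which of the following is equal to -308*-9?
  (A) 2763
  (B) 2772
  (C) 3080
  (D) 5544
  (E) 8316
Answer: B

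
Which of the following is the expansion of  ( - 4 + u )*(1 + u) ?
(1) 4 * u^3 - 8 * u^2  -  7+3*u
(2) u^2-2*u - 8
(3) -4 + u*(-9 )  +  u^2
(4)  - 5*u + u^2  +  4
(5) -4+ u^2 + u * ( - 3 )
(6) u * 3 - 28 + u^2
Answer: 5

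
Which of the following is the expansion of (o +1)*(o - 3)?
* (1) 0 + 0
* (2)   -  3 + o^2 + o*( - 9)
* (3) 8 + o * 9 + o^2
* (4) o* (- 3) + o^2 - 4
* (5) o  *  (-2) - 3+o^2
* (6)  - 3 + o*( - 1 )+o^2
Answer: 5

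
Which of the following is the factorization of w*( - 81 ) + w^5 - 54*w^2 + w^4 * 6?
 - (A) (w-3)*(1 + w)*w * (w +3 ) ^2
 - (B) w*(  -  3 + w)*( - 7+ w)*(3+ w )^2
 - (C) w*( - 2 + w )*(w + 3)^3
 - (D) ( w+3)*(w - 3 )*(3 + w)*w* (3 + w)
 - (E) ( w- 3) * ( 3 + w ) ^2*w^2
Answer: D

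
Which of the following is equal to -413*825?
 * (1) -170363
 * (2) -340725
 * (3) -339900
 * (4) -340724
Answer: 2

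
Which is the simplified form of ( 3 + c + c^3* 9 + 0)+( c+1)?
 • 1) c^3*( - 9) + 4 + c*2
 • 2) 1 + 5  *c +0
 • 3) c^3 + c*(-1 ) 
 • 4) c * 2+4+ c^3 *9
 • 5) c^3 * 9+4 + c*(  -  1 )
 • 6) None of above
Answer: 4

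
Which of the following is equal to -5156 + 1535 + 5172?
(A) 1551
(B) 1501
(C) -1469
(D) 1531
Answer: A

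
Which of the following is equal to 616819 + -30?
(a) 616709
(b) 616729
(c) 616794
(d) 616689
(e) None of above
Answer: e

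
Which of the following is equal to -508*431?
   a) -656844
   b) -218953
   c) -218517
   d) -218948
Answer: d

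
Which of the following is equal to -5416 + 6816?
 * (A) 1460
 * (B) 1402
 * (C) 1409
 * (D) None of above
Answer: D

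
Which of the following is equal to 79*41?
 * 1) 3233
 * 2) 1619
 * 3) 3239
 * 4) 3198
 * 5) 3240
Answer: 3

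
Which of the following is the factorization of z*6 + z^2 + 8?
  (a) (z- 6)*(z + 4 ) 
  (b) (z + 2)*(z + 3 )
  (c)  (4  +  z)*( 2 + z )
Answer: c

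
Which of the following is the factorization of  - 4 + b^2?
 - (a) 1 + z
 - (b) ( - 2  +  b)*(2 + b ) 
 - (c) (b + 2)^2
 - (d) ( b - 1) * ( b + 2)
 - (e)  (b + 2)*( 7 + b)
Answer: b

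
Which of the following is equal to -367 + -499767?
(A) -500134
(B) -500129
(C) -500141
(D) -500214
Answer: A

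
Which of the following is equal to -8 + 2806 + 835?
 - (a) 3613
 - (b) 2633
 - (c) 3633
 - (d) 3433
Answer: c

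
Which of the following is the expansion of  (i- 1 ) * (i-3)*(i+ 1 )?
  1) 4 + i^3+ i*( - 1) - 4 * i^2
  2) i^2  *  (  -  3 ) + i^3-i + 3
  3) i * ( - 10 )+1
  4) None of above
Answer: 2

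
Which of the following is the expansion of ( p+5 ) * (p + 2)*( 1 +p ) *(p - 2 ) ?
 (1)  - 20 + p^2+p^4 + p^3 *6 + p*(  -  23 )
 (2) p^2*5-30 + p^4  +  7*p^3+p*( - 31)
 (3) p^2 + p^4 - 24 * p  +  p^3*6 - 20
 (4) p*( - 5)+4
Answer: 3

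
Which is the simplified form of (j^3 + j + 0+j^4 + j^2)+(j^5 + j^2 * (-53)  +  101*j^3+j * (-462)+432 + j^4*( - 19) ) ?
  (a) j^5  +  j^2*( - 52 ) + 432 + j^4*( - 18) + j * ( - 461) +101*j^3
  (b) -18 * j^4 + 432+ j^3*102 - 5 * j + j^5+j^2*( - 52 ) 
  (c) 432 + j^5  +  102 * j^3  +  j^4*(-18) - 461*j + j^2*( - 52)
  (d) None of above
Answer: c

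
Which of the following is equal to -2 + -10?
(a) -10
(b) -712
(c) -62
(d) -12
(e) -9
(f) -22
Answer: d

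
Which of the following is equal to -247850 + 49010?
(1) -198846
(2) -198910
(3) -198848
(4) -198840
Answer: 4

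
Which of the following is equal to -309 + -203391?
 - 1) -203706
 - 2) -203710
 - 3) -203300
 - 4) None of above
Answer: 4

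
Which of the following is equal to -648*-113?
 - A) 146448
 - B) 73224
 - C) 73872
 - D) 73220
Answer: B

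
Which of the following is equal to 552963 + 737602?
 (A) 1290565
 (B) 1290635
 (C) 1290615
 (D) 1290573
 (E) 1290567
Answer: A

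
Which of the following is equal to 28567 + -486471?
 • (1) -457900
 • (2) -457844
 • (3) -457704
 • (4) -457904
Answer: 4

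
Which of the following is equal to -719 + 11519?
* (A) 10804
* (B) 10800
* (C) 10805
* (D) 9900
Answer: B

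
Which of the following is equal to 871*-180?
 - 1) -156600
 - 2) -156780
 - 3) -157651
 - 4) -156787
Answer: 2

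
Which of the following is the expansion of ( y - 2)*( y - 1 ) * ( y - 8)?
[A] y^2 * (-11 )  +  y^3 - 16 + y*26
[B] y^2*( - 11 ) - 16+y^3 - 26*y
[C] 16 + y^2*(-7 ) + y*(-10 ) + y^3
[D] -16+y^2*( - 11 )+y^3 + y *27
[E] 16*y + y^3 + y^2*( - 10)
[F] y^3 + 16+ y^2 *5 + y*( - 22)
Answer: A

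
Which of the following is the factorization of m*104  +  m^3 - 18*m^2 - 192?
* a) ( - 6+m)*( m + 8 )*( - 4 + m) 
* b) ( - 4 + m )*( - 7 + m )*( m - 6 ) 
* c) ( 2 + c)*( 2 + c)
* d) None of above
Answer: d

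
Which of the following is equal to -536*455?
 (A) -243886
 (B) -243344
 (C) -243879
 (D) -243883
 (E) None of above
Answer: E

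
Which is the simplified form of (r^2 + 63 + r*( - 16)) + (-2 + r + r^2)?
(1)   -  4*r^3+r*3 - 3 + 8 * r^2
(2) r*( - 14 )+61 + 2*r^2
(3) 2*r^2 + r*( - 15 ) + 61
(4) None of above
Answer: 3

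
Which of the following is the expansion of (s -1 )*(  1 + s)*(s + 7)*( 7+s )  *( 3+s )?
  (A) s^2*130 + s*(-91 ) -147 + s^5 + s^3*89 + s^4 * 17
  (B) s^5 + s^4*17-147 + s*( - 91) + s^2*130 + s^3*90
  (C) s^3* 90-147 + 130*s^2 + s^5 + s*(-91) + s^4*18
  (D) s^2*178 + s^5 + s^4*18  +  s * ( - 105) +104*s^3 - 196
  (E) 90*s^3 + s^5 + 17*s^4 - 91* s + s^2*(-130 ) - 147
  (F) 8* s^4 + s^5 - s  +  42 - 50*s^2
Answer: B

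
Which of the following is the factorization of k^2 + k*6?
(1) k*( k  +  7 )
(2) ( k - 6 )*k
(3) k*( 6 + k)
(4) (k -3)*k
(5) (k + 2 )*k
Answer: 3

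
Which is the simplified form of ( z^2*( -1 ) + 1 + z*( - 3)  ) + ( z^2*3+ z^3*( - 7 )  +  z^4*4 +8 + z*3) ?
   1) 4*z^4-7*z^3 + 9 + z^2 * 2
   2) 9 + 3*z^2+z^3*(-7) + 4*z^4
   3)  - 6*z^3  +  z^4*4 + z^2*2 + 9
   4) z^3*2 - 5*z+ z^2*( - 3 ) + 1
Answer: 1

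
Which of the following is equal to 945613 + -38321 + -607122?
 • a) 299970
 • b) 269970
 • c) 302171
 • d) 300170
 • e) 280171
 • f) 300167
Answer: d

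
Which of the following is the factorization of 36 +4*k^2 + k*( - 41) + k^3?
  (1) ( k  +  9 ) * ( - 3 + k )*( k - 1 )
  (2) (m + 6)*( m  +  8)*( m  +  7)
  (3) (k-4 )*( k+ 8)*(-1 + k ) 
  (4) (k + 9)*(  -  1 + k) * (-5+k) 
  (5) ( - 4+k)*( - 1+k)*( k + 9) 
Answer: 5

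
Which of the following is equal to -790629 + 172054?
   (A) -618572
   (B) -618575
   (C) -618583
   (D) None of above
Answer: B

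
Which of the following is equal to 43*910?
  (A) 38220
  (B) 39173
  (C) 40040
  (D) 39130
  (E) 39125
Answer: D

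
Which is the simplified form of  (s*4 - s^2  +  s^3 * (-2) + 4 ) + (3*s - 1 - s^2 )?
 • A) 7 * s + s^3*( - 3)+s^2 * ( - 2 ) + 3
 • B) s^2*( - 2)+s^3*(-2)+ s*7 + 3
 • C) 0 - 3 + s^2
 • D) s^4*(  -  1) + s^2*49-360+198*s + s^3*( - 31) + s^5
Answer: B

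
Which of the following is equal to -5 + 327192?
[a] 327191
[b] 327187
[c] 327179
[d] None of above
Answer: b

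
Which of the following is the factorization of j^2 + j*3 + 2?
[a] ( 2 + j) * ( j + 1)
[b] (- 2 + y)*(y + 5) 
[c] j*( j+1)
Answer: a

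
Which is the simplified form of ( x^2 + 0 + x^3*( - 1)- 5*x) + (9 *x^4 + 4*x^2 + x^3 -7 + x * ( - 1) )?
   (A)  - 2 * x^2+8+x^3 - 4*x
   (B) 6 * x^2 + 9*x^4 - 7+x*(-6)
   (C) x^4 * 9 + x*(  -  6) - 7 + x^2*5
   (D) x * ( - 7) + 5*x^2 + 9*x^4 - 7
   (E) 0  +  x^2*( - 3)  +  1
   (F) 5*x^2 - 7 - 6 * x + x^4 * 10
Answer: C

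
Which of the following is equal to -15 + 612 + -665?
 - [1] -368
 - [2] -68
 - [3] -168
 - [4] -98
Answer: 2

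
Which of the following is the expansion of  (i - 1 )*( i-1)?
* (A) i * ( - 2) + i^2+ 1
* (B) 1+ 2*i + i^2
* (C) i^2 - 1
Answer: A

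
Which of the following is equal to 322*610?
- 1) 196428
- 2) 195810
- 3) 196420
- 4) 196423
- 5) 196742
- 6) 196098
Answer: 3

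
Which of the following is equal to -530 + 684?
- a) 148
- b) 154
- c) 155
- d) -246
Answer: b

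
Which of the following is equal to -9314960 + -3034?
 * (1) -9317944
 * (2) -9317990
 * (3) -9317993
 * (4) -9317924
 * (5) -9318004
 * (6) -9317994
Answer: 6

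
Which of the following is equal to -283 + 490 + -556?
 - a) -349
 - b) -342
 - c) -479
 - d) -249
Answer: a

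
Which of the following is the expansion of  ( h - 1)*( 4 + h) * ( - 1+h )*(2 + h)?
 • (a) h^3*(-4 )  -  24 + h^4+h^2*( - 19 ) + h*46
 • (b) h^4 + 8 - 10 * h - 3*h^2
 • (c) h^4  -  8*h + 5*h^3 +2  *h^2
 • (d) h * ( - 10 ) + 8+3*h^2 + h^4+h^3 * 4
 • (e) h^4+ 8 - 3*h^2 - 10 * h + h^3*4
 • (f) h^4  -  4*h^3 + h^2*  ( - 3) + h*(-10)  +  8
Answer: e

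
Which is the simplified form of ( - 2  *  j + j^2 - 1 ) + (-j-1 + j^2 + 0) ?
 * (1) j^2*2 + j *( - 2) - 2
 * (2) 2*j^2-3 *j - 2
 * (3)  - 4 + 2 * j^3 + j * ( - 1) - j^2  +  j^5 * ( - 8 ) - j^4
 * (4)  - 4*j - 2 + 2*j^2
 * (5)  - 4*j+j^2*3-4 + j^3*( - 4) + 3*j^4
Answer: 2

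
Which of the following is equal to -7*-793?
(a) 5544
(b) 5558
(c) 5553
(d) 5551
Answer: d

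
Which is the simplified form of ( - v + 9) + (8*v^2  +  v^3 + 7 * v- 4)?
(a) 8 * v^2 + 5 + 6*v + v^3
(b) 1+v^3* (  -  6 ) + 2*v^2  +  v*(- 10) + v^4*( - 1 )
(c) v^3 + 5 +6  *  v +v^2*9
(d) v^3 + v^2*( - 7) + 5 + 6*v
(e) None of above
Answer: a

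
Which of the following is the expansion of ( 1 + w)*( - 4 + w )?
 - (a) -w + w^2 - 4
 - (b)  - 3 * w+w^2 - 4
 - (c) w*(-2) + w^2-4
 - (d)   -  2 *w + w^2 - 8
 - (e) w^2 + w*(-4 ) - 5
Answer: b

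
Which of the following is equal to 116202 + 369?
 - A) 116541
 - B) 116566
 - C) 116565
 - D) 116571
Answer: D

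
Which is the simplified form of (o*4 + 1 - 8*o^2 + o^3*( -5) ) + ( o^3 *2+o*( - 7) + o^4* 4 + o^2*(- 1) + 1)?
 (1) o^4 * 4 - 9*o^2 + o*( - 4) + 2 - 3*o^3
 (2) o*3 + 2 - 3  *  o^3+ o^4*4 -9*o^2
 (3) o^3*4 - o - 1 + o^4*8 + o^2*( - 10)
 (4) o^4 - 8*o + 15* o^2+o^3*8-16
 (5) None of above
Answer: 5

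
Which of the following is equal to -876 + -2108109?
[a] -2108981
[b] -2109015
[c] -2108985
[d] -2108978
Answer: c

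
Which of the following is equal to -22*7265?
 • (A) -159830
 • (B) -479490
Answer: A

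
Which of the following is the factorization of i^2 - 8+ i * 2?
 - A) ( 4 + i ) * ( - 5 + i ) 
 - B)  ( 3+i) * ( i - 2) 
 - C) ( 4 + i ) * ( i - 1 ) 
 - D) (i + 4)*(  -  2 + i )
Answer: D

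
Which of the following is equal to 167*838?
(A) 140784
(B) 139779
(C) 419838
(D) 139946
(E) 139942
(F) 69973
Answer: D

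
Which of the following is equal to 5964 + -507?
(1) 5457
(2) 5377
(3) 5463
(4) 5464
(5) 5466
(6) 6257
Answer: 1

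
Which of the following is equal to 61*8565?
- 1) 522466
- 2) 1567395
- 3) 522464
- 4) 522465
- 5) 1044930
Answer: 4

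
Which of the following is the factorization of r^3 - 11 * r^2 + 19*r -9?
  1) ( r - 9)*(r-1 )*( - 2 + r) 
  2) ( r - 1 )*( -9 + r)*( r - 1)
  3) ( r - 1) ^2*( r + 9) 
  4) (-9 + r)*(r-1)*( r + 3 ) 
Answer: 2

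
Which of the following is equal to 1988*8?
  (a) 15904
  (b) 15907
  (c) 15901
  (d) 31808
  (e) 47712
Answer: a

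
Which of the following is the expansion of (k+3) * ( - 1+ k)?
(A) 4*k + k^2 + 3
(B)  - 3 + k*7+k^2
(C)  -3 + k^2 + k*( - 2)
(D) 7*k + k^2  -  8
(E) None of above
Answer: E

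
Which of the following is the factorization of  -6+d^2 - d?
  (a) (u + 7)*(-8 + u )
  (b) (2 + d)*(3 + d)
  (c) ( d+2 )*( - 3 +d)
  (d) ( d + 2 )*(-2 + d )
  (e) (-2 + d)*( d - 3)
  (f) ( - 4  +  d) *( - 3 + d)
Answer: c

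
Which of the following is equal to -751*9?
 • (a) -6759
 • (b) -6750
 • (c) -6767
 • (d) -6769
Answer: a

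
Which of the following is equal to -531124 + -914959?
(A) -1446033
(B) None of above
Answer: B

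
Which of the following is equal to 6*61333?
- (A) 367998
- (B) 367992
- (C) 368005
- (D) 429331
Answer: A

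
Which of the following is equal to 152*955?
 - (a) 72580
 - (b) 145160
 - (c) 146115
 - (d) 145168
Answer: b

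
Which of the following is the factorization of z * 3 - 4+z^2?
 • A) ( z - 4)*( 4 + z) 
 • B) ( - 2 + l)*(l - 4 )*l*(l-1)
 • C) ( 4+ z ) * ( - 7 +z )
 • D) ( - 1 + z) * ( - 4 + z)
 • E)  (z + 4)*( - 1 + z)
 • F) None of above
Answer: E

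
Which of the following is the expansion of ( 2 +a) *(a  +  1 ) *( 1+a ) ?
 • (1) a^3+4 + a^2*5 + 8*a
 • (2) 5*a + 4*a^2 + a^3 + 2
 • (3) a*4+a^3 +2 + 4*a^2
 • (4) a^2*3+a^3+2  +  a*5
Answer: 2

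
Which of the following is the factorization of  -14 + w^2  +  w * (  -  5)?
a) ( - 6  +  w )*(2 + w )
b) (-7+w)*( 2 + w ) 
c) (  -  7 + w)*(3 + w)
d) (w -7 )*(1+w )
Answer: b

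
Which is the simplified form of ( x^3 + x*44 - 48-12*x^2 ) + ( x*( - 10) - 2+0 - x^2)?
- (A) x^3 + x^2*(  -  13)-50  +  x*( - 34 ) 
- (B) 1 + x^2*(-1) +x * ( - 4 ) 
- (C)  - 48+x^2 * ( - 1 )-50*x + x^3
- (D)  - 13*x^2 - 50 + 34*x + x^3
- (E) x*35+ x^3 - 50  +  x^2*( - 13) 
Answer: D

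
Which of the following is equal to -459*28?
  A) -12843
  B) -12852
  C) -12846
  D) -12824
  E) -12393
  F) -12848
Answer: B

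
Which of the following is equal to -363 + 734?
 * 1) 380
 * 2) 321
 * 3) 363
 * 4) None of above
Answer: 4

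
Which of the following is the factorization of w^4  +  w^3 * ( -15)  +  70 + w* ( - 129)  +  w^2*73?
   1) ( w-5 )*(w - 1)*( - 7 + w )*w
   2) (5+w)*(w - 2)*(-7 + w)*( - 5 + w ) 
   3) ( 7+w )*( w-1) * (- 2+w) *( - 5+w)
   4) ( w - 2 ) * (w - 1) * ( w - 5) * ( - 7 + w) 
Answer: 4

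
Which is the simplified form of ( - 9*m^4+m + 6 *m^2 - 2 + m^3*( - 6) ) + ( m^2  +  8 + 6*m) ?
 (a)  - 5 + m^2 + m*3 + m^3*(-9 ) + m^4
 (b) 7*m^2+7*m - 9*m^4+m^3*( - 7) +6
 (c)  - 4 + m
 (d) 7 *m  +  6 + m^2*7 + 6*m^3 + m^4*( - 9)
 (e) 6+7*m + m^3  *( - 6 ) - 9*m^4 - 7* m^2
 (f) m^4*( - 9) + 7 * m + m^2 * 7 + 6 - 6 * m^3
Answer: f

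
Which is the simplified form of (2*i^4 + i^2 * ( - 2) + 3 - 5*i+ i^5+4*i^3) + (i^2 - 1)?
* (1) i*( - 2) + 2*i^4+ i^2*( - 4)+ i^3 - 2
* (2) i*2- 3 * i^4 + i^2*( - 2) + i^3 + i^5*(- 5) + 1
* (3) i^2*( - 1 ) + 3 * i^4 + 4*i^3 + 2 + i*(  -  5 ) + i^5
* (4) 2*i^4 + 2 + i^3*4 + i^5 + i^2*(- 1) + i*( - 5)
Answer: 4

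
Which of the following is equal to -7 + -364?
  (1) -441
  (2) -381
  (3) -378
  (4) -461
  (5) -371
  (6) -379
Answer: 5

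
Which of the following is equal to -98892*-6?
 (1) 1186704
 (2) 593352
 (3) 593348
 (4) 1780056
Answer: 2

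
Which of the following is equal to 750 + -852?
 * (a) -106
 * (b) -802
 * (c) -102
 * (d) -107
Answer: c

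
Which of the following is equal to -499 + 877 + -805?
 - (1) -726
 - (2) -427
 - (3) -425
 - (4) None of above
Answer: 2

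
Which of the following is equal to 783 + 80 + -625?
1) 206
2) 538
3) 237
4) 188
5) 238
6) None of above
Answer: 5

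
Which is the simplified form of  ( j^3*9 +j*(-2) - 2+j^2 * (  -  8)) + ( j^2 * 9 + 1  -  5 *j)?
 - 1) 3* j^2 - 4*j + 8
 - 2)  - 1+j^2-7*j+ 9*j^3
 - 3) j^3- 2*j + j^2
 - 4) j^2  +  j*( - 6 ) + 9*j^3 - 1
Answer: 2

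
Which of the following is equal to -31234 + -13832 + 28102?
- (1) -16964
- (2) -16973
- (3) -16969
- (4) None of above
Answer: 1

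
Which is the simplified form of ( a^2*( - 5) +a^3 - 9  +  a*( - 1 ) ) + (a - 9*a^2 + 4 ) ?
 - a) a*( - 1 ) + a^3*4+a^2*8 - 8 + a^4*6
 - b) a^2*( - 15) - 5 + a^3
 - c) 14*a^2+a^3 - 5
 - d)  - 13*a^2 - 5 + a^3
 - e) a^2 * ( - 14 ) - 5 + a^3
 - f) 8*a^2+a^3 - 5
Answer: e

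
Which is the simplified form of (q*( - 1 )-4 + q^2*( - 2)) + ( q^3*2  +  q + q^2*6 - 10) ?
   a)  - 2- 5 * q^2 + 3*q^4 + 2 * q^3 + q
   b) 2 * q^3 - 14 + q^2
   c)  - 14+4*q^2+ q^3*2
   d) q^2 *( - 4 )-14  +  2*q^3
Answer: c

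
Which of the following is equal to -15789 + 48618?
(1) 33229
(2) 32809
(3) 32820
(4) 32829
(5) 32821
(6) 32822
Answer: 4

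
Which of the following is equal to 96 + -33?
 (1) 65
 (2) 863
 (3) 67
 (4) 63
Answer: 4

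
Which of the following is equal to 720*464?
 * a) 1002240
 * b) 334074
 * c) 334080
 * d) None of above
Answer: c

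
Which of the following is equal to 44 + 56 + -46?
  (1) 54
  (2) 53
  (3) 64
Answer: 1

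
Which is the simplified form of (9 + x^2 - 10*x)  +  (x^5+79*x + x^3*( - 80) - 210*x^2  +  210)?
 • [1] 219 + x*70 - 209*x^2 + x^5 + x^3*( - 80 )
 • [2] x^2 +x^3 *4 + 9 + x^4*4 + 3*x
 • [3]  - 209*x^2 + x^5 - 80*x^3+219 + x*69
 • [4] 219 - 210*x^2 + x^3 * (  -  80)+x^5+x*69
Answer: 3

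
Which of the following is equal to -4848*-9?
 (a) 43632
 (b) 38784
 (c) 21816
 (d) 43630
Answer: a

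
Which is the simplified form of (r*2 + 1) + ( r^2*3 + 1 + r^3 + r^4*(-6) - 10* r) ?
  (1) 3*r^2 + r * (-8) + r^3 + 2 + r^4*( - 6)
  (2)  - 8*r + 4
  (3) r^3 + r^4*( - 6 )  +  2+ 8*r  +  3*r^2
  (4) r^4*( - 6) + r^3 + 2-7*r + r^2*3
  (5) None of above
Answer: 1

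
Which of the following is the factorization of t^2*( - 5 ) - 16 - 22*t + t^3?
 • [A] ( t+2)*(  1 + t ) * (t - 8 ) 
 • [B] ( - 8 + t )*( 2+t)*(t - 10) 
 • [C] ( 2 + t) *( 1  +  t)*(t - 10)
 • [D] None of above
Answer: A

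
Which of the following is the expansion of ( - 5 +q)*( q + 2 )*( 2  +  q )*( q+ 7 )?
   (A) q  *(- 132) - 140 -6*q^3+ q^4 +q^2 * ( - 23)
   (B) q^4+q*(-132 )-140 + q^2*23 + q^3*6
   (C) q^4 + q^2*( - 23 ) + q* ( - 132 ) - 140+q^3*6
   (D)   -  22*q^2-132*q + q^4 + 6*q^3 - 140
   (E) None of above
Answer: C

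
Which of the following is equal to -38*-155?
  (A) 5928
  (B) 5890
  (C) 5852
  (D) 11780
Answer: B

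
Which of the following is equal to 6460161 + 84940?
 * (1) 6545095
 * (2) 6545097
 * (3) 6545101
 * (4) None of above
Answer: 3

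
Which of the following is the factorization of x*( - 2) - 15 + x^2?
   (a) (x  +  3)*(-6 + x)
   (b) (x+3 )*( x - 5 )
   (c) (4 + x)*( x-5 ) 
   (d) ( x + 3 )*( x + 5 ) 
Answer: b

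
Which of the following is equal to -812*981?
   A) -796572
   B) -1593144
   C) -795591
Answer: A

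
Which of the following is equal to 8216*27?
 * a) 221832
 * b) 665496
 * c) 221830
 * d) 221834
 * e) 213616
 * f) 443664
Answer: a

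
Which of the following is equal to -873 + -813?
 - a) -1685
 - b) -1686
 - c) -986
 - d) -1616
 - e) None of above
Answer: b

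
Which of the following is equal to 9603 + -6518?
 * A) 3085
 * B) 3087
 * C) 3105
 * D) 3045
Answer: A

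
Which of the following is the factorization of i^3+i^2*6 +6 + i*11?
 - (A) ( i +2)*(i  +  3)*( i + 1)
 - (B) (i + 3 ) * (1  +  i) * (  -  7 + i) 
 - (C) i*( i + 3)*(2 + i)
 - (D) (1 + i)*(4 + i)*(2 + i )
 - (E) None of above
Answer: A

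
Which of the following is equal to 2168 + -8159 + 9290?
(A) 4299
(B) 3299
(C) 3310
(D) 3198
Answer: B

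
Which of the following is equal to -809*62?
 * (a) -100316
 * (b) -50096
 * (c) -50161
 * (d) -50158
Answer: d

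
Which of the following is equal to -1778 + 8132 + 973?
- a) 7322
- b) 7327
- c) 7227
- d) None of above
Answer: b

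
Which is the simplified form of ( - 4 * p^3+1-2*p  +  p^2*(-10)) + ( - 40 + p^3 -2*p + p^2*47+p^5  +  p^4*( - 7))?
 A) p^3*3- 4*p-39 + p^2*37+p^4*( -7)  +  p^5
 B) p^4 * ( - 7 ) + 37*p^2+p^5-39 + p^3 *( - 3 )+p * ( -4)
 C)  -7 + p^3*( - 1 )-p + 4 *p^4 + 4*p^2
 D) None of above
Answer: B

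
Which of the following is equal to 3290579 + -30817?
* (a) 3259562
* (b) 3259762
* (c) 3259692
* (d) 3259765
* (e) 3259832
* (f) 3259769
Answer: b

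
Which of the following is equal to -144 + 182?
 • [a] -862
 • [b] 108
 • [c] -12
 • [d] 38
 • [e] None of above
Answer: d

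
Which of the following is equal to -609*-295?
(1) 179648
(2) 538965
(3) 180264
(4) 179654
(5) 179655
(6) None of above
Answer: 5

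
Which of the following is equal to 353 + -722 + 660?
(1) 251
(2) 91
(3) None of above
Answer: 3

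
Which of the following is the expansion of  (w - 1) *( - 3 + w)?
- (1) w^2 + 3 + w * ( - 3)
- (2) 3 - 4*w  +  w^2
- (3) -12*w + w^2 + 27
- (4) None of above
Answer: 2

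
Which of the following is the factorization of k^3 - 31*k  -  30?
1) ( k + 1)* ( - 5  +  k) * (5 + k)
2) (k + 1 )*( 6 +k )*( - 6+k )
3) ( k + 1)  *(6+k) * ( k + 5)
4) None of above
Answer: 4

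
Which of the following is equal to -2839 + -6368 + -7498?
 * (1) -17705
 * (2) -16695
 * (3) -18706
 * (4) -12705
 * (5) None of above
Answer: 5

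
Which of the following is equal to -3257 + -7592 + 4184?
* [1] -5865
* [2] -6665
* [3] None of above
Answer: 2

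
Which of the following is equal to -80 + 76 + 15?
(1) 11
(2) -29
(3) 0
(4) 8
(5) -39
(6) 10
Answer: 1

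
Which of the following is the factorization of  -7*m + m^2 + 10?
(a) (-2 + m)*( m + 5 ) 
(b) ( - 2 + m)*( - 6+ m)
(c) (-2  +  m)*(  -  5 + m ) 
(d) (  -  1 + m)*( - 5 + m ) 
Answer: c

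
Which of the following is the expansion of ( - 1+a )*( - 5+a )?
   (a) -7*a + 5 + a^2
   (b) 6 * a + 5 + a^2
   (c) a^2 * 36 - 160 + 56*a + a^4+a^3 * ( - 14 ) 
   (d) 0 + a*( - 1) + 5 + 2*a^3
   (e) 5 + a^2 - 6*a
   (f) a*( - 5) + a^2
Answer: e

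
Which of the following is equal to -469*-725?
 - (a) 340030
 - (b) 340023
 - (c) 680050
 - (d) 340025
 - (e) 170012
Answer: d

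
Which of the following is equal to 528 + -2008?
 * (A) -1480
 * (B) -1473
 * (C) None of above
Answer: A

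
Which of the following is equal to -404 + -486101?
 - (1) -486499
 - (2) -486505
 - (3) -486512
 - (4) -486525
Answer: 2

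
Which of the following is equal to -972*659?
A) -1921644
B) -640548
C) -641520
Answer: B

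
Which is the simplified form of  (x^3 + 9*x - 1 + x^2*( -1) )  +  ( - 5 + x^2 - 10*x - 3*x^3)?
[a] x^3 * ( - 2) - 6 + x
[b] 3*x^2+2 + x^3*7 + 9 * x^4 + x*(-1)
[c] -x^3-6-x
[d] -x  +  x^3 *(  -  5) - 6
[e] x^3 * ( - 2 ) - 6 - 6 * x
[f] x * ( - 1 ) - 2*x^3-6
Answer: f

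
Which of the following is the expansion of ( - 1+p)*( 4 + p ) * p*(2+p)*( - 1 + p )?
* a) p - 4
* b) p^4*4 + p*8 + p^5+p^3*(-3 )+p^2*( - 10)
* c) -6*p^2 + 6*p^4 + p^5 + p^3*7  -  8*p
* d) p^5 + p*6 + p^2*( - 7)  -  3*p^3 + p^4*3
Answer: b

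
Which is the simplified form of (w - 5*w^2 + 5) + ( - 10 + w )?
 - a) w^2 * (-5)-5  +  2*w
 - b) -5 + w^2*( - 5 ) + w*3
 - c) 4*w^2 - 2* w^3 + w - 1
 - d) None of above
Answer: a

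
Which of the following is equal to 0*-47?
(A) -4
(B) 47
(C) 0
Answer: C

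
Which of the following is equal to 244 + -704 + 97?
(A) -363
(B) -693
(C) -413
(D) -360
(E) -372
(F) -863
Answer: A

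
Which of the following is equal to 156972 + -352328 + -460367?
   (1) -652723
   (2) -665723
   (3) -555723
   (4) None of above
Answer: 4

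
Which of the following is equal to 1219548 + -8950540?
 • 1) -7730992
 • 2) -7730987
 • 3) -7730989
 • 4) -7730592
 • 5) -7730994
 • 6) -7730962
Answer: 1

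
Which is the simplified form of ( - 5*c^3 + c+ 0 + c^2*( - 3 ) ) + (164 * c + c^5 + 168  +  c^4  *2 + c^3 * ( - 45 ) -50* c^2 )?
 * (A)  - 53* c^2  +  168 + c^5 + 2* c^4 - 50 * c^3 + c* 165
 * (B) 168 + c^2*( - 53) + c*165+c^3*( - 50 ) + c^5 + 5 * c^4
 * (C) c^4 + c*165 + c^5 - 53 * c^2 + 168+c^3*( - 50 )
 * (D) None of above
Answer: A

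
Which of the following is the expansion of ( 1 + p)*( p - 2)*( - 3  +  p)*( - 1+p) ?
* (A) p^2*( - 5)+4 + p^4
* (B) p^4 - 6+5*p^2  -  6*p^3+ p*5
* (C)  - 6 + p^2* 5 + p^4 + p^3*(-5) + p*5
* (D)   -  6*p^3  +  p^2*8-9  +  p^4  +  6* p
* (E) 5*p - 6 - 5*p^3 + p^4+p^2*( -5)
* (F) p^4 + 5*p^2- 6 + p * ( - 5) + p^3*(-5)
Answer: C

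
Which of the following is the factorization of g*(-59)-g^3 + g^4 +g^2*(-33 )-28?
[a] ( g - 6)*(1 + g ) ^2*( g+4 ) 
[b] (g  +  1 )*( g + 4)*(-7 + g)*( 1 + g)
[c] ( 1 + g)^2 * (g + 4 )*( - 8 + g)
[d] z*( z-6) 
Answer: b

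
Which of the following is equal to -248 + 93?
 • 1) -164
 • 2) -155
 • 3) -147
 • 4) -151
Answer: 2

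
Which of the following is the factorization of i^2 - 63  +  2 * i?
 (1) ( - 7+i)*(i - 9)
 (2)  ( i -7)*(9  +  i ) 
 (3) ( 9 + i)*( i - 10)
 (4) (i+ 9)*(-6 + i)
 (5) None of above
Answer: 2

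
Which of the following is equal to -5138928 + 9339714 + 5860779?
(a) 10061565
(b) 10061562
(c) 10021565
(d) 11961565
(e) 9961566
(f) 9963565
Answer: a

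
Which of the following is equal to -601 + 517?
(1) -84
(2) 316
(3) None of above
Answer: 1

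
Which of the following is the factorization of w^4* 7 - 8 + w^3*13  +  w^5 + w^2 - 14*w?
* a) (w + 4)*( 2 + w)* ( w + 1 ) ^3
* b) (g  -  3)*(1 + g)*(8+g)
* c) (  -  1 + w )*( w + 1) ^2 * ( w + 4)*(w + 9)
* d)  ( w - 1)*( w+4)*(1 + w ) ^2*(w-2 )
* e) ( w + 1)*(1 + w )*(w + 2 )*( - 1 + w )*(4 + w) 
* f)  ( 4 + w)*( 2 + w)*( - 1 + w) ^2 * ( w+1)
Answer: e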